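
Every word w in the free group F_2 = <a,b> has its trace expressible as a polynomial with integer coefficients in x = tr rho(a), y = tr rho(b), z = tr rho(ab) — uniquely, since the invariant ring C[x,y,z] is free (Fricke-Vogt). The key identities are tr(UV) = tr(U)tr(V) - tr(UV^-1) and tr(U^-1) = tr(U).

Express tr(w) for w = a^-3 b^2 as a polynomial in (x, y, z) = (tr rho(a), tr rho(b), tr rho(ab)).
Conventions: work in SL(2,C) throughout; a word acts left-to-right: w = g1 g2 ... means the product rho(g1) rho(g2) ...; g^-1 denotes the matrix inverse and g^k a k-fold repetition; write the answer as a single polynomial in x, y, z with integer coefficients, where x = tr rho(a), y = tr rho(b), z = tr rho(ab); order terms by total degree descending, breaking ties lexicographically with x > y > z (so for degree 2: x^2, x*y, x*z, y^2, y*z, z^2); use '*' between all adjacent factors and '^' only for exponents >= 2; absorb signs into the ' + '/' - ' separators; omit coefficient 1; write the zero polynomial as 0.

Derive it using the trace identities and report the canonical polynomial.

tr(b^2) = tr(b)*tr(b) - tr(1)   [square of b] = y^2 - 2
use: tr(b^2 a) = tr(b)*tr(a b) - tr(a)   [square of b] = y*z - x
apply: tr(a^-1 b^2) = tr(b^2)*tr(a) - tr(b^2 a)   [inverse elimination on a] = x*y^2 - y*z - x
use: tr(a^-1 b^2 a^-1) = tr(a^-1 b^2)*tr(a) - tr(a^-1 b^2 a)   [inverse elimination on a] = x^2*y^2 - x*y*z - x^2 - y^2 + 2
tr(a^-3 b^2) = tr(a^-1 b^2 a^-1)*tr(a) - tr(a^-1 b^2)   [inverse elimination on a] = x^3*y^2 - x^2*y*z - x^3 - 2*x*y^2 + y*z + 3*x

x^3*y^2 - x^2*y*z - x^3 - 2*x*y^2 + y*z + 3*x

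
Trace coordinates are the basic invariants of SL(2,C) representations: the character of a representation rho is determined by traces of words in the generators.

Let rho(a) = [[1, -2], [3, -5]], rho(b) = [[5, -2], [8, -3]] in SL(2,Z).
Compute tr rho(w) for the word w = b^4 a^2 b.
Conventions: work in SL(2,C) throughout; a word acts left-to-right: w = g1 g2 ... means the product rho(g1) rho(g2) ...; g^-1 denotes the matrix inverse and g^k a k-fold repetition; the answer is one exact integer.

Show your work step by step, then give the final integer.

rho(b) = [[5, -2], [8, -3]]
... * rho(b) = [[5, -2], [8, -3]]  ->  [[9, -4], [16, -7]]
... * rho(b) = [[5, -2], [8, -3]]  ->  [[13, -6], [24, -11]]
... * rho(b) = [[5, -2], [8, -3]]  ->  [[17, -8], [32, -15]]
... * rho(a) = [[1, -2], [3, -5]]  ->  [[-7, 6], [-13, 11]]
... * rho(a) = [[1, -2], [3, -5]]  ->  [[11, -16], [20, -29]]
... * rho(b) = [[5, -2], [8, -3]]  ->  [[-73, 26], [-132, 47]]
tr = -73 + 47 = -26

-26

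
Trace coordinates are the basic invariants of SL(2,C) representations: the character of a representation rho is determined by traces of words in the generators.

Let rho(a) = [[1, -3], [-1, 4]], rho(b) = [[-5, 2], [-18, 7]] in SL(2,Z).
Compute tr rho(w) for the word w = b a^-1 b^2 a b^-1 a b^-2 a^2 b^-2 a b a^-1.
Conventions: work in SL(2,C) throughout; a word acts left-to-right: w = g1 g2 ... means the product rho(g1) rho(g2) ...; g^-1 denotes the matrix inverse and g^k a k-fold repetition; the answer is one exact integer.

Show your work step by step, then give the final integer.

-3783347527570

rho(b) = [[-5, 2], [-18, 7]]
... * rho(a^-1) = [[4, 3], [1, 1]]  ->  [[-18, -13], [-65, -47]]
... * rho(b) = [[-5, 2], [-18, 7]]  ->  [[324, -127], [1171, -459]]
... * rho(b) = [[-5, 2], [-18, 7]]  ->  [[666, -241], [2407, -871]]
... * rho(a) = [[1, -3], [-1, 4]]  ->  [[907, -2962], [3278, -10705]]
... * rho(b^-1) = [[7, -2], [18, -5]]  ->  [[-46967, 12996], [-169744, 46969]]
... * rho(a) = [[1, -3], [-1, 4]]  ->  [[-59963, 192885], [-216713, 697108]]
... * rho(b^-1) = [[7, -2], [18, -5]]  ->  [[3052189, -844499], [11030953, -3052114]]
... * rho(b^-1) = [[7, -2], [18, -5]]  ->  [[6164341, -1881883], [22278619, -6801336]]
... * rho(a) = [[1, -3], [-1, 4]]  ->  [[8046224, -26020555], [29079955, -94041201]]
... * rho(a) = [[1, -3], [-1, 4]]  ->  [[34066779, -128220892], [123121156, -463404669]]
... * rho(b^-1) = [[7, -2], [18, -5]]  ->  [[-2069508603, 572970902], [-7479435950, 2070781033]]
... * rho(b^-1) = [[7, -2], [18, -5]]  ->  [[-4173083985, 1274162696], [-15081993056, 4604966735]]
... * rho(a) = [[1, -3], [-1, 4]]  ->  [[-5447246681, 17615902739], [-19686959791, 63665846108]]
... * rho(b) = [[-5, 2], [-18, 7]]  ->  [[-289850015897, 112416825811], [-1047550430989, 406287003174]]
... * rho(a^-1) = [[4, 3], [1, 1]]  ->  [[-1046983237777, -757133221880], [-3783914720782, -2736364289793]]
tr = -1046983237777 + -2736364289793 = -3783347527570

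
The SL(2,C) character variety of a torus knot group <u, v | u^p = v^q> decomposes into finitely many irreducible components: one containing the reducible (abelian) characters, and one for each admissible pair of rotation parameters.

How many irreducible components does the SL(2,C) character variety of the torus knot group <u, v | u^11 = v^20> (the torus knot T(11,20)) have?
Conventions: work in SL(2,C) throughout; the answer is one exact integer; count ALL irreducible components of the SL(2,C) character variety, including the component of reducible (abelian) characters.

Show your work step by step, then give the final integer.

In the torus knot group T(11,20), u^11 = v^20 is central, so an irreducible representation sends it to +I or -I (Schur).
So on each irreducible component the traces are pinned: tr(u) = 2*cos(pi*alpha/11) with 1 <= alpha <= 10, tr(v) = 2*cos(pi*beta/20) with 1 <= beta <= 19.
Consistency of u^11 = (-1)^alpha I with v^20 = (-1)^beta I forces alpha = beta (mod 2).
Enumerate parity-matched pairs: 5*10 odd-odd plus 5*9 even-even gives 95.
That is 95 components of irreducible characters, and with the reducible (abelian) component the total is 96.

96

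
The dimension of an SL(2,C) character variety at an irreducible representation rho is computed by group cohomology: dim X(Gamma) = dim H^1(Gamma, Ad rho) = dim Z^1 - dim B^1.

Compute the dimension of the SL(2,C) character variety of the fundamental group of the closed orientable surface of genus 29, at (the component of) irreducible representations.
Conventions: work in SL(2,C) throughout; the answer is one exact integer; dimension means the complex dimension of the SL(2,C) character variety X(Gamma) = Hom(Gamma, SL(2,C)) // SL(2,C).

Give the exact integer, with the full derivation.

168

The genus-29 surface group: 2g = 58 generators, one relator prod [a_i, b_i].
Before the relator condition, cocycle space has dim 3*58 = 174.
At an irreducible rho, H^2 = coker(d_2) vanishes (Poincare duality: H^2 is dual to H^0 = invariants = 0), so d_2 is surjective onto sl_2 and dim Z^1 = 174 - 3 = 171.
Coboundaries contribute dim B^1 = 3 (injective at irreducible rho).
dim H^1 = 171 - 3 = 168 = dim X.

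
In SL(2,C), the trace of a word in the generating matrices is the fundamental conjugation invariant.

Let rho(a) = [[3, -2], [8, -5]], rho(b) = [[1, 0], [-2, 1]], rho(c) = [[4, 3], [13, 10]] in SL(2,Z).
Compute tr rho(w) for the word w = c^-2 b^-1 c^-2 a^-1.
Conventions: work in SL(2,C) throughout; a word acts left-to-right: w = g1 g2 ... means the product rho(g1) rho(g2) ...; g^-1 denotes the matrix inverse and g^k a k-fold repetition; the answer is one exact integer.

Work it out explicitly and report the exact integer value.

rho(c^-1) = [[10, -3], [-13, 4]]
... * rho(c^-1) = [[10, -3], [-13, 4]]  ->  [[139, -42], [-182, 55]]
... * rho(b^-1) = [[1, 0], [2, 1]]  ->  [[55, -42], [-72, 55]]
... * rho(c^-1) = [[10, -3], [-13, 4]]  ->  [[1096, -333], [-1435, 436]]
... * rho(c^-1) = [[10, -3], [-13, 4]]  ->  [[15289, -4620], [-20018, 6049]]
... * rho(a^-1) = [[-5, 2], [-8, 3]]  ->  [[-39485, 16718], [51698, -21889]]
tr = -39485 + -21889 = -61374

-61374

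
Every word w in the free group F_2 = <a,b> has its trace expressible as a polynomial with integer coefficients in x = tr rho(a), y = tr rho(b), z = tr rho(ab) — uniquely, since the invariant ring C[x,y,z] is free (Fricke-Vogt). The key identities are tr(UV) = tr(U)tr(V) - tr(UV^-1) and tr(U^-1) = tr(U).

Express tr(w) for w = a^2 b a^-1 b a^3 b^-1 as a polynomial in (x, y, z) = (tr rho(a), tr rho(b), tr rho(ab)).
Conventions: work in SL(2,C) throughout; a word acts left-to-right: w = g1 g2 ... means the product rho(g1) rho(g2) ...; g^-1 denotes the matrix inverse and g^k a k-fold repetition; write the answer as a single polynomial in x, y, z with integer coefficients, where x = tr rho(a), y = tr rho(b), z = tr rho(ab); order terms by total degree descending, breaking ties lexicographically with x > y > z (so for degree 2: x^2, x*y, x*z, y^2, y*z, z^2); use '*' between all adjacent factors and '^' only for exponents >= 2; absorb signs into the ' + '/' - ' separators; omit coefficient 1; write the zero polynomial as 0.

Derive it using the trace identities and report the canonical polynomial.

tr(b^2 a) = tr(b) * tr(a b) - tr(a)   [square of b] = y*z - x
tr(b^2) = tr(b) * tr(b) - tr(1)   [square of b] = y^2 - 2
tr(b^2 a^2) = tr(a) * tr(b^2 a) - tr(b^2)   [square of a] = x*y*z - x^2 - y^2 + 2
tr(b^2 a^3) = tr(a) * tr(b^2 a^2) - tr(b^2 a)   [square of a] = x^2*y*z - x^3 - x*y^2 - y*z + 3*x
tr(a^3 b^2 a) = tr(a) * tr(b^2 a^3) - tr(b^2 a^2)   [square of a] = x^3*y*z - x^4 - x^2*y^2 - 2*x*y*z + 4*x^2 + y^2 - 2
tr(a^2 b^2 a^3) = tr(a) * tr(a^3 b^2 a) - tr(a^3 b^2)   [square of a] = x^4*y*z - x^5 - x^3*y^2 - 3*x^2*y*z + 5*x^3 + 2*x*y^2 + y*z - 5*x
tr(b a b a) = tr(a b) * tr(a b) - tr(1)   [split at a repeated a] = z^2 - 2
tr(b a^2 b a) = tr(a) * tr(b a b a) - tr(b a b)   [square of a] = x*z^2 - y*z - x
tr(a^2 b a^2 b) = tr(a) * tr(b a^2 b a) - tr(b a^2 b)   [square of a] = x^2*z^2 - 2*x*y*z + y^2 - 2
tr(b a^2) = tr(a) * tr(b a) - tr(b)   [square of a] = x*z - y
tr(b a^3) = tr(a) * tr(b a^2) - tr(b a)   [square of a] = x^2*z - x*y - z
tr(a^2 b a^2) = tr(a) * tr(b a^3) - tr(b a^2)   [square of a] = x^3*z - x^2*y - 2*x*z + y
tr(a b a^2 b^2 a) = tr(b) * tr(a^2 b a^2 b) - tr(a^2 b a^2)   [square of b] = x^2*y*z^2 - x^3*z - 2*x*y^2*z + x^2*y + y^3 + 2*x*z - 3*y
tr(a b a^2 b^2) = tr(b) * tr(a b a^2 b) - tr(a b a^2)   [square of b] = x*y*z^2 - x^2*z - y^2*z + z
tr(a^2 b^2 a^3 b) = tr(a) * tr(a b a^2 b^2 a) - tr(a b a^2 b^2)   [square of a] = x^3*y*z^2 - x^4*z - 2*x^2*y^2*z + x^3*y + x*y^3 - x*y*z^2 + 3*x^2*z + y^2*z - 3*x*y - z
tr(b a^3 b^-1 a^2 b) = tr(a^2 b^2 a^3) * tr(b) - tr(a^2 b^2 a^3 b)   [inverse elimination on b] = x^4*y^2*z - x^5*y - x^3*y^3 - x^3*y*z^2 + x^4*z - x^2*y^2*z + 4*x^3*y + x*y^3 + x*y*z^2 - 3*x^2*z - 2*x*y + z
tr(a^2 b a b a) = tr(a) * tr(b a b a^2) - tr(b a b a)   [square of a] = x^2*z^2 - x*y*z - x^2 - z^2 + 2
tr(b a b a^4) = tr(a) * tr(a^2 b a b a) - tr(a^2 b a b)   [square of a] = x^3*z^2 - x^2*y*z - x^3 - 2*x*z^2 + y*z + 3*x
tr(a^2 b a b a^3) = tr(a) * tr(b a b a^4) - tr(b a b a^3)   [square of a] = x^4*z^2 - x^3*y*z - x^4 - 3*x^2*z^2 + 2*x*y*z + 4*x^2 + z^2 - 2
tr(b a b a b a) = tr(a b) * tr(a b a b) - tr(a^-1 b^-1)   [split at a repeated a] = z^3 - 3*z
tr(b a b a b) = tr(b) * tr(a b a b) - tr(a b a)   [square of b] = y*z^2 - x*z - y
tr(b a b a^2 b a) = tr(a) * tr(b a b a b a) - tr(b a b a b)   [square of a] = x*z^3 - y*z^2 - 2*x*z + y
tr(a b a^2 b a b a) = tr(a) * tr(b a b a^2 b a) - tr(b a b a^2 b)   [square of a] = x^2*z^3 - 2*x*y*z^2 - x^2*z + y^2*z + x*y - z
tr(a^2 b a b a^3 b) = tr(a) * tr(a b a^2 b a b a) - tr(a b a^2 b a b)   [square of a] = x^3*z^3 - 2*x^2*y*z^2 - x^3*z + x*y^2*z - x*z^3 + x^2*y + y*z^2 + x*z - y
tr(b a^3 b^-1 a^2 b a) = tr(a^2 b a b a^3) * tr(b) - tr(a^2 b a b a^3 b)   [inverse elimination on b] = x^4*y*z^2 - x^3*y^2*z - x^3*z^3 - x^4*y - x^2*y*z^2 + x^3*z + x*y^2*z + x*z^3 + 3*x^2*y - x*z - y
tr(a^2 b a^-1 b a^3 b^-1) = tr(b a^3 b^-1 a^2 b) * tr(a) - tr(b a^3 b^-1 a^2 b a)   [inverse elimination on a] = x^5*y^2*z - x^6*y - x^4*y^3 - 2*x^4*y*z^2 + x^5*z + x^3*z^3 + 5*x^4*y + x^2*y^3 + 2*x^2*y*z^2 - 4*x^3*z - x*y^2*z - x*z^3 - 5*x^2*y + 2*x*z + y

x^5*y^2*z - x^6*y - x^4*y^3 - 2*x^4*y*z^2 + x^5*z + x^3*z^3 + 5*x^4*y + x^2*y^3 + 2*x^2*y*z^2 - 4*x^3*z - x*y^2*z - x*z^3 - 5*x^2*y + 2*x*z + y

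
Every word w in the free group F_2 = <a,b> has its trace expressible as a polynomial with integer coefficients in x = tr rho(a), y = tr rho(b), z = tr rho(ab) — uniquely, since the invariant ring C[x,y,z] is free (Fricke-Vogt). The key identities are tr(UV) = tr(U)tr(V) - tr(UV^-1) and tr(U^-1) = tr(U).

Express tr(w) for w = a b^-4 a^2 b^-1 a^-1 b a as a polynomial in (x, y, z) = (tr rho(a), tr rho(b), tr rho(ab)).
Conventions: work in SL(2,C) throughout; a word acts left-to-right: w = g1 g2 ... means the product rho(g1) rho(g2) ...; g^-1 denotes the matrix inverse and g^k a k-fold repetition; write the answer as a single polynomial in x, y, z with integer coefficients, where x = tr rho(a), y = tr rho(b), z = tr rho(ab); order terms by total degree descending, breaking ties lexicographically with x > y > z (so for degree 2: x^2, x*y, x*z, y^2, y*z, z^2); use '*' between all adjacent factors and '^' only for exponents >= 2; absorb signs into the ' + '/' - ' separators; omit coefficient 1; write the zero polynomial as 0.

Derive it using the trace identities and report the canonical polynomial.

-x^4*y^5*z + x^5*y^4 + x^3*y^6 + 2*x^3*y^4*z^2 + 2*x^4*y^3*z - x^2*y^3*z^3 - 3*x^5*y^2 - 7*x^3*y^4 - 5*x^3*y^2*z^2 - x*y^6 - x*y^4*z^2 + x^4*y*z + x^2*y^3*z + 2*x^2*y*z^3 + x^5 + 14*x^3*y^2 + x^3*z^2 + 6*x*y^4 + 4*x*y^2*z^2 - 4*x^2*y*z + y^3*z - 5*x^3 - 11*x*y^2 - 2*x*z^2 - 2*y*z + 5*x

tr(a^2) = tr(a)*tr(a) - tr(1) = x^2 - 2
tr(a^3) = tr(a)*tr(a^2) - tr(a) = x^3 - 3*x
tr(a^4) = tr(a)*tr(a^3) - tr(a^2) = x^4 - 4*x^2 + 2
reduce: tr(a b a) = tr(a)*tr(b a) - tr(b) = x*z - y
so tr(a^2 b a) = tr(a)*tr(a b a) - tr(a b) = x^2*z - x*y - z
so tr(a^4 b) = tr(a)*tr(a^2 b a) - tr(a^2 b) = x^3*z - x^2*y - 2*x*z + y
tr(a^2 b^-1 a^2) = tr(a^4)*tr(b) - tr(a^4 b) = x^4*y - x^3*z - 3*x^2*y + 2*x*z + y
reduce: tr(a^3 b a^2) = tr(a)*tr(a^3 b a) - tr(a^3 b) = x^4*z - x^3*y - 3*x^2*z + 2*x*y + z
tr(b a b a) = tr(a b)*tr(a b) - tr(1)   [split at repeated a] = z^2 - 2
reduce: tr(b a b) = tr(b)*tr(a b) - tr(a) = y*z - x
tr(b a^2 b a) = tr(a)*tr(b a b a) - tr(b a b) = x*z^2 - y*z - x
so tr(b a^2 b) = tr(b)*tr(a^2 b) - tr(a^2) = x*y*z - x^2 - y^2 + 2
tr(b a^2 b a^2) = tr(a)*tr(b a^2 b a) - tr(b a^2 b) = x^2*z^2 - 2*x*y*z + y^2 - 2
tr(a^3 b a^2 b) = tr(a)*tr(b a^2 b a^2) - tr(b a^2 b a) = x^3*z^2 - 2*x^2*y*z + x*y^2 - x*z^2 + y*z - x
tr(a b a^2 b^-1 a^2) = tr(a^3 b a^2)*tr(b) - tr(a^3 b a^2 b) = x^4*y*z - x^3*y^2 - x^3*z^2 - x^2*y*z + x*y^2 + x*z^2 + x
reduce: tr(a b a b a^2) = tr(a)*tr(a b a b a) - tr(a b a b) = x^2*z^2 - x*y*z - x^2 - z^2 + 2
tr(a^2 b a b a^2) = tr(a)*tr(a b a b a^2) - tr(a b a b a) = x^3*z^2 - x^2*y*z - x^3 - 2*x*z^2 + y*z + 3*x
so tr(b a b a b a) = tr(b a)*tr(b a b a) - tr(b^-1 a^-1)   [split at repeated b] = z^3 - 3*z
reduce: tr(b a b a b) = tr(b)*tr(a b a b) - tr(a b a) = y*z^2 - x*z - y
so tr(b a b a^2 b a) = tr(a)*tr(b a b a b a) - tr(b a b a b) = x*z^3 - y*z^2 - 2*x*z + y
tr(b^2 a b) = tr(b)*tr(b a b) - tr(b a) = y^2*z - x*y - z
tr(b a b a^2 b) = tr(a)*tr(b^2 a b a) - tr(b^2 a b) = x*y*z^2 - x^2*z - y^2*z + z
tr(a^2 b a b a^2 b) = tr(a)*tr(b a b a^2 b a) - tr(b a b a^2 b) = x^2*z^3 - 2*x*y*z^2 - x^2*z + y^2*z + x*y - z
tr(a b a^2 b^-1 a^2 b) = tr(a^2 b a b a^2)*tr(b) - tr(a^2 b a b a^2 b) = x^3*y*z^2 - x^2*y^2*z - x^2*z^3 - x^3*y + x^2*z + 2*x*y + z
reduce: tr(b a^2 b^-1 a^2 b^-1 a) = tr(a b a^2 b^-1 a^2)*tr(b) - tr(a b a^2 b^-1 a^2 b) = x^4*y^2*z - x^3*y^3 - 2*x^3*y*z^2 + x^2*z^3 + x^3*y + x*y^3 + x*y*z^2 - x^2*z - x*y - z
reduce: tr(b^-1 a^2 b^-1 a^-1 b a^2) = tr(b a^2 b^-1 a^2 b^-1)*tr(a) - tr(b a^2 b^-1 a^2 b^-1 a) = -x^4*y^2*z + x^5*y + x^3*y^3 + 2*x^3*y*z^2 - x^4*z - x^2*z^3 - 4*x^3*y - x*y^3 - x*y*z^2 + 3*x^2*z + 2*x*y + z
reduce: tr(b a^4 b) = tr(b)*tr(a^4 b) - tr(a^4) = x^3*y*z - x^4 - x^2*y^2 - 2*x*y*z + 4*x^2 + y^2 - 2
tr(a^-1 b a^4 b) = tr(b a^4 b)*tr(a) - tr(b a^4 b a) = x^4*y*z - x^5 - x^3*y^2 - x^3*z^2 - x^2*y*z + 5*x^3 + x*y^2 + 2*x*z^2 - y*z - 5*x
reduce: tr(a^2 b^-1 a^-1 b a^2) = tr(a^-1 b a^4)*tr(b) - tr(a^-1 b a^4 b) = -x^4*y*z + x^5 + x^3*y^2 + x^3*z^2 + 2*x^2*y*z - 5*x^3 - 2*x*y^2 - 2*x*z^2 + 5*x
tr(a^2 b^-1 a^-1 b a^2 b^-2) = tr(b^-1 a^2 b^-1 a^-1 b a^2)*tr(b) - tr(b^-1 a^2 b^-1 a^-1 b a^2 b) = -x^4*y^3*z + x^5*y^2 + x^3*y^4 + 2*x^3*y^2*z^2 - x^2*y*z^3 - x^5 - 5*x^3*y^2 - x^3*z^2 - x*y^4 - x*y^2*z^2 + x^2*y*z + 5*x^3 + 4*x*y^2 + 2*x*z^2 + y*z - 5*x
so tr(b^-3 a^2 b^-1 a^-1 b a^2) = tr(a^2 b^-1 a^-1 b a^2 b^-2)*tr(b) - tr(a^2 b^-1 a^-1 b a^2 b^-1) = -x^4*y^4*z + x^5*y^3 + x^3*y^5 + 2*x^3*y^3*z^2 + x^4*y^2*z - x^2*y^2*z^3 - 2*x^5*y - 6*x^3*y^3 - 3*x^3*y*z^2 - x*y^5 - x*y^3*z^2 + x^4*z + x^2*y^2*z + x^2*z^3 + 9*x^3*y + 5*x*y^3 + 3*x*y*z^2 - 3*x^2*z + y^2*z - 7*x*y - z
tr(a b^-4 a^2 b^-1 a^-1 b a) = tr(b^-3 a^2 b^-1 a^-1 b a^2)*tr(b) - tr(b^-3 a^2 b^-1 a^-1 b a^2 b) = -x^4*y^5*z + x^5*y^4 + x^3*y^6 + 2*x^3*y^4*z^2 + 2*x^4*y^3*z - x^2*y^3*z^3 - 3*x^5*y^2 - 7*x^3*y^4 - 5*x^3*y^2*z^2 - x*y^6 - x*y^4*z^2 + x^4*y*z + x^2*y^3*z + 2*x^2*y*z^3 + x^5 + 14*x^3*y^2 + x^3*z^2 + 6*x*y^4 + 4*x*y^2*z^2 - 4*x^2*y*z + y^3*z - 5*x^3 - 11*x*y^2 - 2*x*z^2 - 2*y*z + 5*x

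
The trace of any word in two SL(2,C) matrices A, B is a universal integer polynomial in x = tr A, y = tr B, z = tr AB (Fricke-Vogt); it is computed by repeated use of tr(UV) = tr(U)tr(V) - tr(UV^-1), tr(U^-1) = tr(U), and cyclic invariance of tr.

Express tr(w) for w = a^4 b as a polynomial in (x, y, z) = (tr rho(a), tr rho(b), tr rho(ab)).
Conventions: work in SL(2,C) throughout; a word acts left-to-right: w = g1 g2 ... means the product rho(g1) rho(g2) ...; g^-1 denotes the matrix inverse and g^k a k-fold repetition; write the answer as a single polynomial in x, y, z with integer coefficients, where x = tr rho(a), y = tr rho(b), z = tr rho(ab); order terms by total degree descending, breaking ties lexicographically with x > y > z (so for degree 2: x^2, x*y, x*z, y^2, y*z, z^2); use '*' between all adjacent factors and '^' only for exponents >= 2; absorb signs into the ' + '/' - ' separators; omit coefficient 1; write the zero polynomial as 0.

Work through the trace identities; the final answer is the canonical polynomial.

x^3*z - x^2*y - 2*x*z + y

apply: tr(b a^2) = tr(a)*tr(b a) - tr(b)  (reduce the a square) = x*z - y
apply: tr(b a^3) = tr(a)*tr(b a^2) - tr(b a)  (reduce the a square) = x^2*z - x*y - z
apply: tr(a^4 b) = tr(a)*tr(b a^3) - tr(b a^2)  (reduce the a square) = x^3*z - x^2*y - 2*x*z + y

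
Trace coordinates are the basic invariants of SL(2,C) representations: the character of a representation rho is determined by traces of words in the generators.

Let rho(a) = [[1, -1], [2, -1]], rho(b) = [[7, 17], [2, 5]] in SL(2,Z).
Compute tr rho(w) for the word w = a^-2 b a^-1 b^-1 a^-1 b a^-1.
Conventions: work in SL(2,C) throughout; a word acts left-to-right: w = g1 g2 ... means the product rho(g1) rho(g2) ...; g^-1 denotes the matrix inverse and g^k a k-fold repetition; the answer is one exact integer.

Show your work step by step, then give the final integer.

rho(a^-1) = [[-1, 1], [-2, 1]]
... * rho(a^-1) = [[-1, 1], [-2, 1]]  ->  [[-1, 0], [0, -1]]
... * rho(b) = [[7, 17], [2, 5]]  ->  [[-7, -17], [-2, -5]]
... * rho(a^-1) = [[-1, 1], [-2, 1]]  ->  [[41, -24], [12, -7]]
... * rho(b^-1) = [[5, -17], [-2, 7]]  ->  [[253, -865], [74, -253]]
... * rho(a^-1) = [[-1, 1], [-2, 1]]  ->  [[1477, -612], [432, -179]]
... * rho(b) = [[7, 17], [2, 5]]  ->  [[9115, 22049], [2666, 6449]]
... * rho(a^-1) = [[-1, 1], [-2, 1]]  ->  [[-53213, 31164], [-15564, 9115]]
tr = -53213 + 9115 = -44098

-44098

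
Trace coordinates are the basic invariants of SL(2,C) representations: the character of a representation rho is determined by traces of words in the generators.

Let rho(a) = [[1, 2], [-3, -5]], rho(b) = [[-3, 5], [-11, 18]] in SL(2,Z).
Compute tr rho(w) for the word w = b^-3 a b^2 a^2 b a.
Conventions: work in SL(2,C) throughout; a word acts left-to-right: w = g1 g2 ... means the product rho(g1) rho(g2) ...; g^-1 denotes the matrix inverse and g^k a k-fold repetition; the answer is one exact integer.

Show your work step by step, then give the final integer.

rho(b^-1) = [[18, -5], [11, -3]]
... * rho(b^-1) = [[18, -5], [11, -3]]  ->  [[269, -75], [165, -46]]
... * rho(b^-1) = [[18, -5], [11, -3]]  ->  [[4017, -1120], [2464, -687]]
... * rho(a) = [[1, 2], [-3, -5]]  ->  [[7377, 13634], [4525, 8363]]
... * rho(b) = [[-3, 5], [-11, 18]]  ->  [[-172105, 282297], [-105568, 173159]]
... * rho(b) = [[-3, 5], [-11, 18]]  ->  [[-2588952, 4220821], [-1588045, 2589022]]
... * rho(a) = [[1, 2], [-3, -5]]  ->  [[-15251415, -26282009], [-9355111, -16121200]]
... * rho(a) = [[1, 2], [-3, -5]]  ->  [[63594612, 100907215], [39008489, 61895778]]
... * rho(b) = [[-3, 5], [-11, 18]]  ->  [[-1300763201, 2134302930], [-797879025, 1309166449]]
... * rho(a) = [[1, 2], [-3, -5]]  ->  [[-7703671991, -13273041052], [-4725378372, -8141590295]]
tr = -7703671991 + -8141590295 = -15845262286

-15845262286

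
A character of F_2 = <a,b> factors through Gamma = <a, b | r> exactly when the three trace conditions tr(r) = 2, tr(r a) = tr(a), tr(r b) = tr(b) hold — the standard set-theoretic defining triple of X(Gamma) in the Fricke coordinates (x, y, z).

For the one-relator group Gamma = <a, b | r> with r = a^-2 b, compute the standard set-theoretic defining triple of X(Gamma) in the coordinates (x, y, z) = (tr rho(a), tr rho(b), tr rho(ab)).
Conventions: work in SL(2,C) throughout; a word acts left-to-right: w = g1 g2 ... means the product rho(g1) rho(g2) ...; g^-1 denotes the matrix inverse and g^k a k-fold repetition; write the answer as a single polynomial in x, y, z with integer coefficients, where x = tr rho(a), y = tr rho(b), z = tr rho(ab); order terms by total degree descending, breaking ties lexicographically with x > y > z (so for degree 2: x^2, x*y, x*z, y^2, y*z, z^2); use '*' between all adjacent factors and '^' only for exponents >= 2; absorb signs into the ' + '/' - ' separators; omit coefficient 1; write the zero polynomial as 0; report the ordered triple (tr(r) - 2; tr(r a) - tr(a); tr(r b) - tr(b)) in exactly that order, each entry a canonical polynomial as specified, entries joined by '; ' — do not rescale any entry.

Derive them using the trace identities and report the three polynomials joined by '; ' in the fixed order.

apply: trace(b a^-1) = trace(b) * trace(a) - trace(b a) = x*y - z
use: trace(a^-2 b) = trace(b a^-1) * trace(a) - trace(b) = x^2*y - x*z - y
use: trace(b^2) = trace(b) * trace(b) - trace(1)   [square of b] = y^2 - 2
apply: trace(b^2 a) = trace(b) * trace(a b) - trace(a)   [square of b] = y*z - x
trace(b^2 a^-1) = trace(b^2) * trace(a) - trace(b^2 a)   [inverse elimination on a] = x*y^2 - y*z - x
trace(a^-2 b^2) = trace(b^2 a^-1) * trace(a) - trace(b^2)   [inverse elimination on a] = x^2*y^2 - x*y*z - x^2 - y^2 + 2
assemble the triple (trace(r) - 2; trace(r a) - x; trace(r b) - y)

x^2*y - x*z - y - 2; x*y - x - z; x^2*y^2 - x*y*z - x^2 - y^2 - y + 2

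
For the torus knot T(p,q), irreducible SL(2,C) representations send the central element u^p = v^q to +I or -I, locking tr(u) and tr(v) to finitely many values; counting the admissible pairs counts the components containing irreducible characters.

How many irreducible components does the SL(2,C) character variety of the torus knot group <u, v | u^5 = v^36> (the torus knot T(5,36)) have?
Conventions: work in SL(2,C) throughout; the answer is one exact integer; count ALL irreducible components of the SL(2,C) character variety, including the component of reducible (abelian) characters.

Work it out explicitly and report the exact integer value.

Gamma = < u, v | u^5 = v^36 > (torus knot T(5,36)); the central element u^5 = v^36 acts as +I or -I in any irreducible SL(2,C) representation.
On an irreducible component, tr(u) is locked at 2*cos(pi*alpha/5) for some alpha in 1..4, and tr(v) at 2*cos(pi*beta/36) for some beta in 1..35.
u^5 = (-1)^alpha I and v^36 = (-1)^beta I must agree, so alpha and beta have equal parity.
Counting: 2 odd alphas x 18 odd betas + 2 even alphas x 17 even betas = 36 + 34 = 70.
Total: 70 irreducible-character components + 1 reducible (abelian) component = 71.

71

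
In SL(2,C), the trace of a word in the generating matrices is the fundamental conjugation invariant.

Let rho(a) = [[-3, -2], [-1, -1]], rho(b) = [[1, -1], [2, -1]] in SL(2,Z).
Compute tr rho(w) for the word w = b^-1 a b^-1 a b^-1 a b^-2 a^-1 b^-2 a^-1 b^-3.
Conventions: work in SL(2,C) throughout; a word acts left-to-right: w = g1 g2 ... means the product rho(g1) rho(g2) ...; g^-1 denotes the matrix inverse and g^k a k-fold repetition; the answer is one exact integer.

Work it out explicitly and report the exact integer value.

rho(b^-1) = [[-1, 1], [-2, 1]]
... * rho(a) = [[-3, -2], [-1, -1]]  ->  [[2, 1], [5, 3]]
... * rho(b^-1) = [[-1, 1], [-2, 1]]  ->  [[-4, 3], [-11, 8]]
... * rho(a) = [[-3, -2], [-1, -1]]  ->  [[9, 5], [25, 14]]
... * rho(b^-1) = [[-1, 1], [-2, 1]]  ->  [[-19, 14], [-53, 39]]
... * rho(a) = [[-3, -2], [-1, -1]]  ->  [[43, 24], [120, 67]]
... * rho(b^-1) = [[-1, 1], [-2, 1]]  ->  [[-91, 67], [-254, 187]]
... * rho(b^-1) = [[-1, 1], [-2, 1]]  ->  [[-43, -24], [-120, -67]]
... * rho(a^-1) = [[-1, 2], [1, -3]]  ->  [[19, -14], [53, -39]]
... * rho(b^-1) = [[-1, 1], [-2, 1]]  ->  [[9, 5], [25, 14]]
... * rho(b^-1) = [[-1, 1], [-2, 1]]  ->  [[-19, 14], [-53, 39]]
... * rho(a^-1) = [[-1, 2], [1, -3]]  ->  [[33, -80], [92, -223]]
... * rho(b^-1) = [[-1, 1], [-2, 1]]  ->  [[127, -47], [354, -131]]
... * rho(b^-1) = [[-1, 1], [-2, 1]]  ->  [[-33, 80], [-92, 223]]
... * rho(b^-1) = [[-1, 1], [-2, 1]]  ->  [[-127, 47], [-354, 131]]
tr = -127 + 131 = 4

4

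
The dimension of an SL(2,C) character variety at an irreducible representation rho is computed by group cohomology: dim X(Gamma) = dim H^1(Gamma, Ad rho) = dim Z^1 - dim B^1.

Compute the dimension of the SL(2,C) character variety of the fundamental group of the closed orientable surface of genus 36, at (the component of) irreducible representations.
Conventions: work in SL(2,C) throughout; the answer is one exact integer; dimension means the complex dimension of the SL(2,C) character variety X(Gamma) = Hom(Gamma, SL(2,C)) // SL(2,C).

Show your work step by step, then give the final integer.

The genus-36 surface group: 2g = 72 generators, one relator prod [a_i, b_i].
Unconstrained cocycle data is one sl_2 vector per generator (216 dimensions), cut by the relator condition d_2(z) = 0.
d_2 is surjective at irreducible rho (its cokernel H^2 is dual to H^0 = 0), so dim Z^1 = 216 - 3 = 213.
As always at irreducible rho, dim B^1 = 3.
Hence dim X = 213 - 3 = 210.

210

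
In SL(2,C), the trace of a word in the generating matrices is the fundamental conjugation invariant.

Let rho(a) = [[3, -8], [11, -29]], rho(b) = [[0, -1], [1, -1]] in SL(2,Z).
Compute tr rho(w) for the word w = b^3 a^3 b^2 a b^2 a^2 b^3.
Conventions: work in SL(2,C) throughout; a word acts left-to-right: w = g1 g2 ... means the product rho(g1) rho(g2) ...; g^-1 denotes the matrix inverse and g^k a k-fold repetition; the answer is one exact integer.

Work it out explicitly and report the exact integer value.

rho(b) = [[0, -1], [1, -1]]
... * rho(b) = [[0, -1], [1, -1]]  ->  [[-1, 1], [-1, 0]]
... * rho(b) = [[0, -1], [1, -1]]  ->  [[1, 0], [0, 1]]
... * rho(a) = [[3, -8], [11, -29]]  ->  [[3, -8], [11, -29]]
... * rho(a) = [[3, -8], [11, -29]]  ->  [[-79, 208], [-286, 753]]
... * rho(a) = [[3, -8], [11, -29]]  ->  [[2051, -5400], [7425, -19549]]
... * rho(b) = [[0, -1], [1, -1]]  ->  [[-5400, 3349], [-19549, 12124]]
... * rho(b) = [[0, -1], [1, -1]]  ->  [[3349, 2051], [12124, 7425]]
... * rho(a) = [[3, -8], [11, -29]]  ->  [[32608, -86271], [118047, -312317]]
... * rho(b) = [[0, -1], [1, -1]]  ->  [[-86271, 53663], [-312317, 194270]]
... * rho(b) = [[0, -1], [1, -1]]  ->  [[53663, 32608], [194270, 118047]]
... * rho(a) = [[3, -8], [11, -29]]  ->  [[519677, -1374936], [1881327, -4977523]]
... * rho(a) = [[3, -8], [11, -29]]  ->  [[-13565265, 35715728], [-49108772, 129297551]]
... * rho(b) = [[0, -1], [1, -1]]  ->  [[35715728, -22150463], [129297551, -80188779]]
... * rho(b) = [[0, -1], [1, -1]]  ->  [[-22150463, -13565265], [-80188779, -49108772]]
... * rho(b) = [[0, -1], [1, -1]]  ->  [[-13565265, 35715728], [-49108772, 129297551]]
tr = -13565265 + 129297551 = 115732286

115732286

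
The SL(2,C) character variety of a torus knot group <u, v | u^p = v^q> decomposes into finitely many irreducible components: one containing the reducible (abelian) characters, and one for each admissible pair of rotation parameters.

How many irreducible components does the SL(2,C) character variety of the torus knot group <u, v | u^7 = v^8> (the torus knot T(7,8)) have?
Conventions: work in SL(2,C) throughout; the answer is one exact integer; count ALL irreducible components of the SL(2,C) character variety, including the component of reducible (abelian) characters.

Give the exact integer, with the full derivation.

For T(7,8): irreducibility forces the central element u^7 = v^8 to one of +I, -I.
So on each irreducible component the traces are pinned: tr(u) = 2*cos(pi*alpha/7) with 1 <= alpha <= 6, tr(v) = 2*cos(pi*beta/8) with 1 <= beta <= 7.
Consistency of u^7 = (-1)^alpha I with v^8 = (-1)^beta I forces alpha = beta (mod 2).
Enumerate parity-matched pairs: 3*4 odd-odd plus 3*3 even-even gives 21.
Total: 21 irreducible-character components + 1 reducible (abelian) component = 22.

22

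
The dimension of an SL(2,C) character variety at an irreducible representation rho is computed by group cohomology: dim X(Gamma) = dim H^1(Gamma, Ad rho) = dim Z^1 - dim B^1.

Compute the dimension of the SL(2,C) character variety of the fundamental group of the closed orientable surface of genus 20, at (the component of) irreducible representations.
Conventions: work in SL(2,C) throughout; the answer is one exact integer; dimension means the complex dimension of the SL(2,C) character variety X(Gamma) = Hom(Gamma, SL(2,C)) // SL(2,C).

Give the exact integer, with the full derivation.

114

pi_1 of the closed genus-20 surface has 40 generators bound by the single product-of-commutators relator.
Unconstrained cocycle data is one sl_2 vector per generator (120 dimensions), cut by the relator condition d_2(z) = 0.
d_2 is surjective at irreducible rho (its cokernel H^2 is dual to H^0 = 0), so dim Z^1 = 120 - 3 = 117.
Coboundaries contribute dim B^1 = 3 (injective at irreducible rho).
Hence dim X = 117 - 3 = 114.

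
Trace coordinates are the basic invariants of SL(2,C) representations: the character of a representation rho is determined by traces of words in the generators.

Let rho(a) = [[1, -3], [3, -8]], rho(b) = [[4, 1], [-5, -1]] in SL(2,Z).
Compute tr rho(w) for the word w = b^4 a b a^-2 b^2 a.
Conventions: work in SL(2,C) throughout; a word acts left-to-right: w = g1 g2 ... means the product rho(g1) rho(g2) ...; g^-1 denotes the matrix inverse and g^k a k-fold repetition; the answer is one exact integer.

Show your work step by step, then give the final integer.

22553835

rho(b) = [[4, 1], [-5, -1]]
... * rho(b) = [[4, 1], [-5, -1]]  ->  [[11, 3], [-15, -4]]
... * rho(b) = [[4, 1], [-5, -1]]  ->  [[29, 8], [-40, -11]]
... * rho(b) = [[4, 1], [-5, -1]]  ->  [[76, 21], [-105, -29]]
... * rho(a) = [[1, -3], [3, -8]]  ->  [[139, -396], [-192, 547]]
... * rho(b) = [[4, 1], [-5, -1]]  ->  [[2536, 535], [-3503, -739]]
... * rho(a^-1) = [[-8, 3], [-3, 1]]  ->  [[-21893, 8143], [30241, -11248]]
... * rho(a^-1) = [[-8, 3], [-3, 1]]  ->  [[150715, -57536], [-208184, 79475]]
... * rho(b) = [[4, 1], [-5, -1]]  ->  [[890540, 208251], [-1230111, -287659]]
... * rho(b) = [[4, 1], [-5, -1]]  ->  [[2520905, 682289], [-3482149, -942452]]
... * rho(a) = [[1, -3], [3, -8]]  ->  [[4567772, -13021027], [-6309505, 17986063]]
tr = 4567772 + 17986063 = 22553835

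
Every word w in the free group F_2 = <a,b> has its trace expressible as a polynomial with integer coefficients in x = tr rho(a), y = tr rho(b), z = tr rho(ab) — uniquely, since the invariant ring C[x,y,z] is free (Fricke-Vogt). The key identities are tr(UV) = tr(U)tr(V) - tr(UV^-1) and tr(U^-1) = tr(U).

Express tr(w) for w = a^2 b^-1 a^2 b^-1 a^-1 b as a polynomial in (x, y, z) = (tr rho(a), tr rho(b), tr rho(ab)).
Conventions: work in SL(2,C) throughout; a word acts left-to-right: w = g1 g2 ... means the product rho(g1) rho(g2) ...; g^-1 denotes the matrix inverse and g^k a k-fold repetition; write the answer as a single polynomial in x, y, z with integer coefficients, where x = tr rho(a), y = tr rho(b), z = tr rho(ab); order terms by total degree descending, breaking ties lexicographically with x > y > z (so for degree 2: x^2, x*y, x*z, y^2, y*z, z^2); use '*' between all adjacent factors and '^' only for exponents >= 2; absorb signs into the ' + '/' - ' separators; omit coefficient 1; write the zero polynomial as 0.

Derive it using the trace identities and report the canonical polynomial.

-x^4*y^2*z + x^5*y + x^3*y^3 + 2*x^3*y*z^2 - x^4*z - x^2*z^3 - 4*x^3*y - x*y^3 - x*y*z^2 + 3*x^2*z + 2*x*y + z

trace(a^2) = trace(a) * trace(a) - trace(1)   [square of a] = x^2 - 2
trace(a^3) = trace(a) * trace(a^2) - trace(a)   [square of a] = x^3 - 3*x
trace(a^4) = trace(a) * trace(a^3) - trace(a^2)   [square of a] = x^4 - 4*x^2 + 2
trace(b a^2) = trace(a) * trace(b a) - trace(b)   [square of a] = x*z - y
trace(a b a^2) = trace(a) * trace(b a^2) - trace(b a)   [square of a] = x^2*z - x*y - z
trace(a^4 b) = trace(a) * trace(a b a^2) - trace(a b a)   [square of a] = x^3*z - x^2*y - 2*x*z + y
trace(a^2 b^-1 a^2) = trace(a^4) * trace(b) - trace(a^4 b)   [inverse elimination on b] = x^4*y - x^3*z - 3*x^2*y + 2*x*z + y
trace(a b a^4) = trace(a) * trace(a^3 b a) - trace(a^3 b)   [square of a] = x^4*z - x^3*y - 3*x^2*z + 2*x*y + z
trace(b a b a) = trace(b a) * trace(b a) - trace(1)   [split at a repeated b] = z^2 - 2
trace(b a b) = trace(b) * trace(a b) - trace(a)   [square of b] = y*z - x
trace(a b a b a) = trace(a) * trace(b a b a) - trace(b a b)   [square of a] = x*z^2 - y*z - x
trace(a^2 b a b a) = trace(a) * trace(a b a b a) - trace(a b a b)   [square of a] = x^2*z^2 - x*y*z - x^2 - z^2 + 2
trace(a b a^4 b) = trace(a) * trace(a^2 b a b a) - trace(a^2 b a b)   [square of a] = x^3*z^2 - x^2*y*z - x^3 - 2*x*z^2 + y*z + 3*x
trace(a^2 b^-1 a b a^2) = trace(a b a^4) * trace(b) - trace(a b a^4 b)   [inverse elimination on b] = x^4*y*z - x^3*y^2 - x^3*z^2 - 2*x^2*y*z + x^3 + 2*x*y^2 + 2*x*z^2 - 3*x
trace(a b^2 a) = trace(b) * trace(a^2 b) - trace(a^2)   [square of b] = x*y*z - x^2 - y^2 + 2
trace(b a^3 b) = trace(a) * trace(a b^2 a) - trace(a b^2)   [square of a] = x^2*y*z - x^3 - x*y^2 - y*z + 3*x
trace(a b a^2 b a^2) = trace(a) * trace(b a^3 b a) - trace(b a^3 b)   [square of a] = x^3*z^2 - 2*x^2*y*z + x*y^2 - x*z^2 + y*z - x
trace(b a b a b a) = trace(a b) * trace(a b a b) - trace(a^-1 b^-1)   [split at a repeated a] = z^3 - 3*z
trace(b a b a b) = trace(b) * trace(a b a b) - trace(a b a)   [square of b] = y*z^2 - x*z - y
trace(b a b a^2 b a) = trace(a) * trace(b a b a b a) - trace(b a b a b)   [square of a] = x*z^3 - y*z^2 - 2*x*z + y
trace(b^2 a b) = trace(b) * trace(b a b) - trace(b a)   [square of b] = y^2*z - x*y - z
trace(b a b a^2 b) = trace(a) * trace(b^2 a b a) - trace(b^2 a b)   [square of a] = x*y*z^2 - x^2*z - y^2*z + z
trace(a b a^2 b a^2 b) = trace(a) * trace(b a b a^2 b a) - trace(b a b a^2 b)   [square of a] = x^2*z^3 - 2*x*y*z^2 - x^2*z + y^2*z + x*y - z
trace(a^2 b^-1 a b a^2 b) = trace(a b a^2 b a^2) * trace(b) - trace(a b a^2 b a^2 b)   [inverse elimination on b] = x^3*y*z^2 - 2*x^2*y^2*z - x^2*z^3 + x*y^3 + x*y*z^2 + x^2*z - 2*x*y + z
trace(b a^2 b^-1 a^2 b^-1 a) = trace(a^2 b^-1 a b a^2) * trace(b) - trace(a^2 b^-1 a b a^2 b)   [inverse elimination on b] = x^4*y^2*z - x^3*y^3 - 2*x^3*y*z^2 + x^2*z^3 + x^3*y + x*y^3 + x*y*z^2 - x^2*z - x*y - z
trace(a^2 b^-1 a^2 b^-1 a^-1 b) = trace(b a^2 b^-1 a^2 b^-1) * trace(a) - trace(b a^2 b^-1 a^2 b^-1 a)   [inverse elimination on a] = -x^4*y^2*z + x^5*y + x^3*y^3 + 2*x^3*y*z^2 - x^4*z - x^2*z^3 - 4*x^3*y - x*y^3 - x*y*z^2 + 3*x^2*z + 2*x*y + z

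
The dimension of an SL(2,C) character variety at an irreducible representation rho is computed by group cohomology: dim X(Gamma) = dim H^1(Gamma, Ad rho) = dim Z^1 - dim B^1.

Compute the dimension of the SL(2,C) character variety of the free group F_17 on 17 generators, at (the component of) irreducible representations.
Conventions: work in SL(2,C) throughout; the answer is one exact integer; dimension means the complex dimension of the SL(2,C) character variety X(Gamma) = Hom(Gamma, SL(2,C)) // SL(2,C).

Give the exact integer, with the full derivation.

48

Here Gamma is free of rank 17 — no relator constrains a cocycle.
So Z^1 = (sl_2)^17 in full: dim Z^1 = 51.
Irreducibility makes the coboundary map sl_2 -> Z^1 injective (trivial centralizer), so dim B^1 = 3.
dim H^1 = 51 - 3 = 48, which is dim X.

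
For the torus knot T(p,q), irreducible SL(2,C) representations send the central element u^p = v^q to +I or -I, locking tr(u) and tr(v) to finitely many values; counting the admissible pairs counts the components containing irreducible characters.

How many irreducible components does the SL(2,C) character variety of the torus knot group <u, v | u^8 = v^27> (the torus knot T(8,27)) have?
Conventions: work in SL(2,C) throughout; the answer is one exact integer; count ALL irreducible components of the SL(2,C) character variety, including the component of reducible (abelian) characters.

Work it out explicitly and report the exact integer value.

92

Gamma = < u, v | u^8 = v^27 > (torus knot T(8,27)); the central element u^8 = v^27 acts as +I or -I in any irreducible SL(2,C) representation.
This locks tr(u) to 2*cos(pi*alpha/8), alpha in 1..7, and tr(v) to 2*cos(pi*beta/27), beta in 1..26, on each component of irreducible characters.
u^8 = (-1)^alpha I and v^27 = (-1)^beta I must agree, so alpha and beta have equal parity.
count pairs: odd alpha (4 choices) x odd beta (13), plus even alpha (3) x even beta (13): 4*13 + 3*13 = 91.
That is 91 components of irreducible characters, and with the reducible (abelian) component the total is 92.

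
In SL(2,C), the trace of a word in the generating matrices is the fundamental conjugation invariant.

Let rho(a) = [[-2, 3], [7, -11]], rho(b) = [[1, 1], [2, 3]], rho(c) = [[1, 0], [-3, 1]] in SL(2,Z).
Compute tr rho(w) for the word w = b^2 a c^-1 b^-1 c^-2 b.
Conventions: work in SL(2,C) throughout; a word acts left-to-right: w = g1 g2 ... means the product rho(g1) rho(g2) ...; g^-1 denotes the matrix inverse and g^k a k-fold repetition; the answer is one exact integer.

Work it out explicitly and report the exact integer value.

906

rho(b) = [[1, 1], [2, 3]]
... * rho(b) = [[1, 1], [2, 3]]  ->  [[3, 4], [8, 11]]
... * rho(a) = [[-2, 3], [7, -11]]  ->  [[22, -35], [61, -97]]
... * rho(c^-1) = [[1, 0], [3, 1]]  ->  [[-83, -35], [-230, -97]]
... * rho(b^-1) = [[3, -1], [-2, 1]]  ->  [[-179, 48], [-496, 133]]
... * rho(c^-1) = [[1, 0], [3, 1]]  ->  [[-35, 48], [-97, 133]]
... * rho(c^-1) = [[1, 0], [3, 1]]  ->  [[109, 48], [302, 133]]
... * rho(b) = [[1, 1], [2, 3]]  ->  [[205, 253], [568, 701]]
tr = 205 + 701 = 906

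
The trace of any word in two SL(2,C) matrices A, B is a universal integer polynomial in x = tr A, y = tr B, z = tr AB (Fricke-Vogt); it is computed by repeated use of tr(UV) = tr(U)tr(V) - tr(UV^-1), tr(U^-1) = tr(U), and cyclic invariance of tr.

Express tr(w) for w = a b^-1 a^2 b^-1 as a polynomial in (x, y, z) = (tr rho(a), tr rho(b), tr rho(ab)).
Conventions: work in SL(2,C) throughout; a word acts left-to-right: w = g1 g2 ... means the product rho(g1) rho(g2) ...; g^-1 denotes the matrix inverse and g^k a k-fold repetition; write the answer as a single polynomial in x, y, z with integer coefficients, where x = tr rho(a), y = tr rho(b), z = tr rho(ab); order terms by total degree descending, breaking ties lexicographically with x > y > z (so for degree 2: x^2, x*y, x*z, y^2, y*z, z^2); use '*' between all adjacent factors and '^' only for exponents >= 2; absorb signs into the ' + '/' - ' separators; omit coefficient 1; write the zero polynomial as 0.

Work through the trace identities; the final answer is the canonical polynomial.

so tr(a^2) = tr(a) tr(a) - tr(1) = x^2 - 2
so tr(a^3) = tr(a) tr(a^2) - tr(a) = x^3 - 3*x
tr(b a^2) = tr(a) tr(b a) - tr(b) = x*z - y
reduce: tr(a^3 b) = tr(a) tr(b a^2) - tr(b a) = x^2*z - x*y - z
tr(a b^-1 a^2) = tr(a^3) tr(b) - tr(a^3 b) = x^3*y - x^2*z - 2*x*y + z
tr(b a b a) = tr(a b) tr(a b) - tr(1)   [split at repeated a] = z^2 - 2
tr(b a b) = tr(b) tr(a b) - tr(a) = y*z - x
reduce: tr(a^2 b a b) = tr(a) tr(b a b a) - tr(b a b) = x*z^2 - y*z - x
so tr(a b^-1 a^2 b) = tr(a^2 b a) tr(b) - tr(a^2 b a b) = x^2*y*z - x*y^2 - x*z^2 + x
so tr(a b^-1 a^2 b^-1) = tr(a b^-1 a^2) tr(b) - tr(a b^-1 a^2 b) = x^3*y^2 - 2*x^2*y*z - x*y^2 + x*z^2 + y*z - x

x^3*y^2 - 2*x^2*y*z - x*y^2 + x*z^2 + y*z - x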